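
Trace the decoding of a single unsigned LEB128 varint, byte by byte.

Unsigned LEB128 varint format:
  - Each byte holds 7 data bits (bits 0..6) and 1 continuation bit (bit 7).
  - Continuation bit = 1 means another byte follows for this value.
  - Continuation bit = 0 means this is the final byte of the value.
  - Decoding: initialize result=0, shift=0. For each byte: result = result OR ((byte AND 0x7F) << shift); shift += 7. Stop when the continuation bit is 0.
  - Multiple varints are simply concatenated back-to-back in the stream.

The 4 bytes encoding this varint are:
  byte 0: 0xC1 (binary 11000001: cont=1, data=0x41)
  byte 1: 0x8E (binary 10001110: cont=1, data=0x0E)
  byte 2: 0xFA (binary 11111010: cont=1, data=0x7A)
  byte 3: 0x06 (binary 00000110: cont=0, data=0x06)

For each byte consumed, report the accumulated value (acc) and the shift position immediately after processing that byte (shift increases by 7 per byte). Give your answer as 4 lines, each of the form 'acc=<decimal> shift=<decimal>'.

byte 0=0xC1: payload=0x41=65, contrib = 65<<0 = 65; acc -> 65, shift -> 7
byte 1=0x8E: payload=0x0E=14, contrib = 14<<7 = 1792; acc -> 1857, shift -> 14
byte 2=0xFA: payload=0x7A=122, contrib = 122<<14 = 1998848; acc -> 2000705, shift -> 21
byte 3=0x06: payload=0x06=6, contrib = 6<<21 = 12582912; acc -> 14583617, shift -> 28

Answer: acc=65 shift=7
acc=1857 shift=14
acc=2000705 shift=21
acc=14583617 shift=28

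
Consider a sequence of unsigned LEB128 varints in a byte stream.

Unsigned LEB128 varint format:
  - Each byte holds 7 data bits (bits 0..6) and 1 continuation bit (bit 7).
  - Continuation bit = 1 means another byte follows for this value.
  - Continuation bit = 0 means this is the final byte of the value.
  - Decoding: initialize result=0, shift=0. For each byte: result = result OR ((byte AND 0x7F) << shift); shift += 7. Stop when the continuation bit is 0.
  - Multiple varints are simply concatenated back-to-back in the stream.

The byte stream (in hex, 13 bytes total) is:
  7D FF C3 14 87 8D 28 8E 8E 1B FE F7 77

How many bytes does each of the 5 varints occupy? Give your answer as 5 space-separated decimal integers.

  byte[0]=0x7D cont=0 payload=0x7D=125: acc |= 125<<0 -> acc=125 shift=7 [end]
Varint 1: bytes[0:1] = 7D -> value 125 (1 byte(s))
  byte[1]=0xFF cont=1 payload=0x7F=127: acc |= 127<<0 -> acc=127 shift=7
  byte[2]=0xC3 cont=1 payload=0x43=67: acc |= 67<<7 -> acc=8703 shift=14
  byte[3]=0x14 cont=0 payload=0x14=20: acc |= 20<<14 -> acc=336383 shift=21 [end]
Varint 2: bytes[1:4] = FF C3 14 -> value 336383 (3 byte(s))
  byte[4]=0x87 cont=1 payload=0x07=7: acc |= 7<<0 -> acc=7 shift=7
  byte[5]=0x8D cont=1 payload=0x0D=13: acc |= 13<<7 -> acc=1671 shift=14
  byte[6]=0x28 cont=0 payload=0x28=40: acc |= 40<<14 -> acc=657031 shift=21 [end]
Varint 3: bytes[4:7] = 87 8D 28 -> value 657031 (3 byte(s))
  byte[7]=0x8E cont=1 payload=0x0E=14: acc |= 14<<0 -> acc=14 shift=7
  byte[8]=0x8E cont=1 payload=0x0E=14: acc |= 14<<7 -> acc=1806 shift=14
  byte[9]=0x1B cont=0 payload=0x1B=27: acc |= 27<<14 -> acc=444174 shift=21 [end]
Varint 4: bytes[7:10] = 8E 8E 1B -> value 444174 (3 byte(s))
  byte[10]=0xFE cont=1 payload=0x7E=126: acc |= 126<<0 -> acc=126 shift=7
  byte[11]=0xF7 cont=1 payload=0x77=119: acc |= 119<<7 -> acc=15358 shift=14
  byte[12]=0x77 cont=0 payload=0x77=119: acc |= 119<<14 -> acc=1965054 shift=21 [end]
Varint 5: bytes[10:13] = FE F7 77 -> value 1965054 (3 byte(s))

Answer: 1 3 3 3 3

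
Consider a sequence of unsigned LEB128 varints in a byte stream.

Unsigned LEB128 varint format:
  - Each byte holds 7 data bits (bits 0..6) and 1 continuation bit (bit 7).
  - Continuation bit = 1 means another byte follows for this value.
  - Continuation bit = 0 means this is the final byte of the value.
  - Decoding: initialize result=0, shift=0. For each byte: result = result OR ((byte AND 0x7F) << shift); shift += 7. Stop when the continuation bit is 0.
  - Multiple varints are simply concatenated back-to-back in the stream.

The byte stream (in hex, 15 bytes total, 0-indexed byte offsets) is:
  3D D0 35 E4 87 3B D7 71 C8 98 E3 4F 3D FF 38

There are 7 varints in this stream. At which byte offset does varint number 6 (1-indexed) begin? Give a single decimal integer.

Answer: 12

Derivation:
  byte[0]=0x3D cont=0 payload=0x3D=61: acc |= 61<<0 -> acc=61 shift=7 [end]
Varint 1: bytes[0:1] = 3D -> value 61 (1 byte(s))
  byte[1]=0xD0 cont=1 payload=0x50=80: acc |= 80<<0 -> acc=80 shift=7
  byte[2]=0x35 cont=0 payload=0x35=53: acc |= 53<<7 -> acc=6864 shift=14 [end]
Varint 2: bytes[1:3] = D0 35 -> value 6864 (2 byte(s))
  byte[3]=0xE4 cont=1 payload=0x64=100: acc |= 100<<0 -> acc=100 shift=7
  byte[4]=0x87 cont=1 payload=0x07=7: acc |= 7<<7 -> acc=996 shift=14
  byte[5]=0x3B cont=0 payload=0x3B=59: acc |= 59<<14 -> acc=967652 shift=21 [end]
Varint 3: bytes[3:6] = E4 87 3B -> value 967652 (3 byte(s))
  byte[6]=0xD7 cont=1 payload=0x57=87: acc |= 87<<0 -> acc=87 shift=7
  byte[7]=0x71 cont=0 payload=0x71=113: acc |= 113<<7 -> acc=14551 shift=14 [end]
Varint 4: bytes[6:8] = D7 71 -> value 14551 (2 byte(s))
  byte[8]=0xC8 cont=1 payload=0x48=72: acc |= 72<<0 -> acc=72 shift=7
  byte[9]=0x98 cont=1 payload=0x18=24: acc |= 24<<7 -> acc=3144 shift=14
  byte[10]=0xE3 cont=1 payload=0x63=99: acc |= 99<<14 -> acc=1625160 shift=21
  byte[11]=0x4F cont=0 payload=0x4F=79: acc |= 79<<21 -> acc=167300168 shift=28 [end]
Varint 5: bytes[8:12] = C8 98 E3 4F -> value 167300168 (4 byte(s))
  byte[12]=0x3D cont=0 payload=0x3D=61: acc |= 61<<0 -> acc=61 shift=7 [end]
Varint 6: bytes[12:13] = 3D -> value 61 (1 byte(s))
  byte[13]=0xFF cont=1 payload=0x7F=127: acc |= 127<<0 -> acc=127 shift=7
  byte[14]=0x38 cont=0 payload=0x38=56: acc |= 56<<7 -> acc=7295 shift=14 [end]
Varint 7: bytes[13:15] = FF 38 -> value 7295 (2 byte(s))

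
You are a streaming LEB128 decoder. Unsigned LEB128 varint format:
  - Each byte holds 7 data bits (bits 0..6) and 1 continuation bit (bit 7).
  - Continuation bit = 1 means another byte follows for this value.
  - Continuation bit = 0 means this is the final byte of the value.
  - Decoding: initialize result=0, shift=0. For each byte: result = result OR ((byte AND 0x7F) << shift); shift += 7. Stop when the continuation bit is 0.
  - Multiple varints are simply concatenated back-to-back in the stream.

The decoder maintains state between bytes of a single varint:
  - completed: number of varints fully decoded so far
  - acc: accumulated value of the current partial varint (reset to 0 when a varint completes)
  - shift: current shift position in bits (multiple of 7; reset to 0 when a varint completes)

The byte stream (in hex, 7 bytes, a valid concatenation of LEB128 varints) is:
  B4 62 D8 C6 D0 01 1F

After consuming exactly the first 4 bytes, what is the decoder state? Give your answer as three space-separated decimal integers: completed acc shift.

Answer: 1 9048 14

Derivation:
byte[0]=0xB4 cont=1 payload=0x34: acc |= 52<<0 -> completed=0 acc=52 shift=7
byte[1]=0x62 cont=0 payload=0x62: varint #1 complete (value=12596); reset -> completed=1 acc=0 shift=0
byte[2]=0xD8 cont=1 payload=0x58: acc |= 88<<0 -> completed=1 acc=88 shift=7
byte[3]=0xC6 cont=1 payload=0x46: acc |= 70<<7 -> completed=1 acc=9048 shift=14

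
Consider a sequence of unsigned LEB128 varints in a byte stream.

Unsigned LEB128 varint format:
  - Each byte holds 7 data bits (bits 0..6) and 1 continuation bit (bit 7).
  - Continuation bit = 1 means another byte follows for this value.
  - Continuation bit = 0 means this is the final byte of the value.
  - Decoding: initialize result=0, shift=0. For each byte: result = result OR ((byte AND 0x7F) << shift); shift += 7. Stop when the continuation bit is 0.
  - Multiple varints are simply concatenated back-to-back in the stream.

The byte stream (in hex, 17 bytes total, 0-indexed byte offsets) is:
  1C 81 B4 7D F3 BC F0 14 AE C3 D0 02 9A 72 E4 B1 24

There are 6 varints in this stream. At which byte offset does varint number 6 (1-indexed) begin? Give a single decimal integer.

Answer: 14

Derivation:
  byte[0]=0x1C cont=0 payload=0x1C=28: acc |= 28<<0 -> acc=28 shift=7 [end]
Varint 1: bytes[0:1] = 1C -> value 28 (1 byte(s))
  byte[1]=0x81 cont=1 payload=0x01=1: acc |= 1<<0 -> acc=1 shift=7
  byte[2]=0xB4 cont=1 payload=0x34=52: acc |= 52<<7 -> acc=6657 shift=14
  byte[3]=0x7D cont=0 payload=0x7D=125: acc |= 125<<14 -> acc=2054657 shift=21 [end]
Varint 2: bytes[1:4] = 81 B4 7D -> value 2054657 (3 byte(s))
  byte[4]=0xF3 cont=1 payload=0x73=115: acc |= 115<<0 -> acc=115 shift=7
  byte[5]=0xBC cont=1 payload=0x3C=60: acc |= 60<<7 -> acc=7795 shift=14
  byte[6]=0xF0 cont=1 payload=0x70=112: acc |= 112<<14 -> acc=1842803 shift=21
  byte[7]=0x14 cont=0 payload=0x14=20: acc |= 20<<21 -> acc=43785843 shift=28 [end]
Varint 3: bytes[4:8] = F3 BC F0 14 -> value 43785843 (4 byte(s))
  byte[8]=0xAE cont=1 payload=0x2E=46: acc |= 46<<0 -> acc=46 shift=7
  byte[9]=0xC3 cont=1 payload=0x43=67: acc |= 67<<7 -> acc=8622 shift=14
  byte[10]=0xD0 cont=1 payload=0x50=80: acc |= 80<<14 -> acc=1319342 shift=21
  byte[11]=0x02 cont=0 payload=0x02=2: acc |= 2<<21 -> acc=5513646 shift=28 [end]
Varint 4: bytes[8:12] = AE C3 D0 02 -> value 5513646 (4 byte(s))
  byte[12]=0x9A cont=1 payload=0x1A=26: acc |= 26<<0 -> acc=26 shift=7
  byte[13]=0x72 cont=0 payload=0x72=114: acc |= 114<<7 -> acc=14618 shift=14 [end]
Varint 5: bytes[12:14] = 9A 72 -> value 14618 (2 byte(s))
  byte[14]=0xE4 cont=1 payload=0x64=100: acc |= 100<<0 -> acc=100 shift=7
  byte[15]=0xB1 cont=1 payload=0x31=49: acc |= 49<<7 -> acc=6372 shift=14
  byte[16]=0x24 cont=0 payload=0x24=36: acc |= 36<<14 -> acc=596196 shift=21 [end]
Varint 6: bytes[14:17] = E4 B1 24 -> value 596196 (3 byte(s))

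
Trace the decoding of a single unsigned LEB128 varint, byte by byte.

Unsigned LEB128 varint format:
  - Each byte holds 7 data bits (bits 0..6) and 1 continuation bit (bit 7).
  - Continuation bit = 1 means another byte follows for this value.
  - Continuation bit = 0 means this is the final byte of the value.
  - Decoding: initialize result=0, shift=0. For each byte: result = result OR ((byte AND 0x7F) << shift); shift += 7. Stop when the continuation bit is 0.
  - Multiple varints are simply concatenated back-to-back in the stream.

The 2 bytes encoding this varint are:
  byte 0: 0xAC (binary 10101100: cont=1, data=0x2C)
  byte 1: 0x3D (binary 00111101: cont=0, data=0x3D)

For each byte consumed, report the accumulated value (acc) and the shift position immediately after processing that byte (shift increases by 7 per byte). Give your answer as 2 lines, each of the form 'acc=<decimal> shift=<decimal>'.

byte 0=0xAC: payload=0x2C=44, contrib = 44<<0 = 44; acc -> 44, shift -> 7
byte 1=0x3D: payload=0x3D=61, contrib = 61<<7 = 7808; acc -> 7852, shift -> 14

Answer: acc=44 shift=7
acc=7852 shift=14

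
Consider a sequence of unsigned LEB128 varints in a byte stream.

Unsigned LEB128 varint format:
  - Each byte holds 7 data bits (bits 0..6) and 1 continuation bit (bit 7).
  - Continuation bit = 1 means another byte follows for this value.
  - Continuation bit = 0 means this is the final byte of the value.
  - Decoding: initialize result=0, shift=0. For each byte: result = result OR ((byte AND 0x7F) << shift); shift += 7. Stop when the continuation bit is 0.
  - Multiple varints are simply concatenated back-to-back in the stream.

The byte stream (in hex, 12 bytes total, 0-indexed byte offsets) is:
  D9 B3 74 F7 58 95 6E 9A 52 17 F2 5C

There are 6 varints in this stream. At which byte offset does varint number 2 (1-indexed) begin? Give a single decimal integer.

Answer: 3

Derivation:
  byte[0]=0xD9 cont=1 payload=0x59=89: acc |= 89<<0 -> acc=89 shift=7
  byte[1]=0xB3 cont=1 payload=0x33=51: acc |= 51<<7 -> acc=6617 shift=14
  byte[2]=0x74 cont=0 payload=0x74=116: acc |= 116<<14 -> acc=1907161 shift=21 [end]
Varint 1: bytes[0:3] = D9 B3 74 -> value 1907161 (3 byte(s))
  byte[3]=0xF7 cont=1 payload=0x77=119: acc |= 119<<0 -> acc=119 shift=7
  byte[4]=0x58 cont=0 payload=0x58=88: acc |= 88<<7 -> acc=11383 shift=14 [end]
Varint 2: bytes[3:5] = F7 58 -> value 11383 (2 byte(s))
  byte[5]=0x95 cont=1 payload=0x15=21: acc |= 21<<0 -> acc=21 shift=7
  byte[6]=0x6E cont=0 payload=0x6E=110: acc |= 110<<7 -> acc=14101 shift=14 [end]
Varint 3: bytes[5:7] = 95 6E -> value 14101 (2 byte(s))
  byte[7]=0x9A cont=1 payload=0x1A=26: acc |= 26<<0 -> acc=26 shift=7
  byte[8]=0x52 cont=0 payload=0x52=82: acc |= 82<<7 -> acc=10522 shift=14 [end]
Varint 4: bytes[7:9] = 9A 52 -> value 10522 (2 byte(s))
  byte[9]=0x17 cont=0 payload=0x17=23: acc |= 23<<0 -> acc=23 shift=7 [end]
Varint 5: bytes[9:10] = 17 -> value 23 (1 byte(s))
  byte[10]=0xF2 cont=1 payload=0x72=114: acc |= 114<<0 -> acc=114 shift=7
  byte[11]=0x5C cont=0 payload=0x5C=92: acc |= 92<<7 -> acc=11890 shift=14 [end]
Varint 6: bytes[10:12] = F2 5C -> value 11890 (2 byte(s))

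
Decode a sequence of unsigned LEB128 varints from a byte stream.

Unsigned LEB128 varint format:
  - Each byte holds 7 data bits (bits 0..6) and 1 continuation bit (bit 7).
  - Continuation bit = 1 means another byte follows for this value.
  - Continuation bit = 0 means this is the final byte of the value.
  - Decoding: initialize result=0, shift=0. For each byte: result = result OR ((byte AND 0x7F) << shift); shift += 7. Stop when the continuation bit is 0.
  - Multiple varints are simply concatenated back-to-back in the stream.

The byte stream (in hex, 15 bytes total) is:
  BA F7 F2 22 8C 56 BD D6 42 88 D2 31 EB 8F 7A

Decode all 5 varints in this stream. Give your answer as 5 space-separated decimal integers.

  byte[0]=0xBA cont=1 payload=0x3A=58: acc |= 58<<0 -> acc=58 shift=7
  byte[1]=0xF7 cont=1 payload=0x77=119: acc |= 119<<7 -> acc=15290 shift=14
  byte[2]=0xF2 cont=1 payload=0x72=114: acc |= 114<<14 -> acc=1883066 shift=21
  byte[3]=0x22 cont=0 payload=0x22=34: acc |= 34<<21 -> acc=73186234 shift=28 [end]
Varint 1: bytes[0:4] = BA F7 F2 22 -> value 73186234 (4 byte(s))
  byte[4]=0x8C cont=1 payload=0x0C=12: acc |= 12<<0 -> acc=12 shift=7
  byte[5]=0x56 cont=0 payload=0x56=86: acc |= 86<<7 -> acc=11020 shift=14 [end]
Varint 2: bytes[4:6] = 8C 56 -> value 11020 (2 byte(s))
  byte[6]=0xBD cont=1 payload=0x3D=61: acc |= 61<<0 -> acc=61 shift=7
  byte[7]=0xD6 cont=1 payload=0x56=86: acc |= 86<<7 -> acc=11069 shift=14
  byte[8]=0x42 cont=0 payload=0x42=66: acc |= 66<<14 -> acc=1092413 shift=21 [end]
Varint 3: bytes[6:9] = BD D6 42 -> value 1092413 (3 byte(s))
  byte[9]=0x88 cont=1 payload=0x08=8: acc |= 8<<0 -> acc=8 shift=7
  byte[10]=0xD2 cont=1 payload=0x52=82: acc |= 82<<7 -> acc=10504 shift=14
  byte[11]=0x31 cont=0 payload=0x31=49: acc |= 49<<14 -> acc=813320 shift=21 [end]
Varint 4: bytes[9:12] = 88 D2 31 -> value 813320 (3 byte(s))
  byte[12]=0xEB cont=1 payload=0x6B=107: acc |= 107<<0 -> acc=107 shift=7
  byte[13]=0x8F cont=1 payload=0x0F=15: acc |= 15<<7 -> acc=2027 shift=14
  byte[14]=0x7A cont=0 payload=0x7A=122: acc |= 122<<14 -> acc=2000875 shift=21 [end]
Varint 5: bytes[12:15] = EB 8F 7A -> value 2000875 (3 byte(s))

Answer: 73186234 11020 1092413 813320 2000875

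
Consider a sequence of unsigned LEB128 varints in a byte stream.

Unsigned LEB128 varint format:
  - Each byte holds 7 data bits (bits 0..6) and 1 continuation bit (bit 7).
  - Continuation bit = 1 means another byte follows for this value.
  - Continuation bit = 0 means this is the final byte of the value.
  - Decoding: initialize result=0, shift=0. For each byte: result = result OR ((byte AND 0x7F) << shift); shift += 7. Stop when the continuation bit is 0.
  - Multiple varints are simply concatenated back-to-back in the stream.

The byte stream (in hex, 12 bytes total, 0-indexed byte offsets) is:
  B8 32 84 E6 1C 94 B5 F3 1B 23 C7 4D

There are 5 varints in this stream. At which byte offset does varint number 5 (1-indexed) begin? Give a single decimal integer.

  byte[0]=0xB8 cont=1 payload=0x38=56: acc |= 56<<0 -> acc=56 shift=7
  byte[1]=0x32 cont=0 payload=0x32=50: acc |= 50<<7 -> acc=6456 shift=14 [end]
Varint 1: bytes[0:2] = B8 32 -> value 6456 (2 byte(s))
  byte[2]=0x84 cont=1 payload=0x04=4: acc |= 4<<0 -> acc=4 shift=7
  byte[3]=0xE6 cont=1 payload=0x66=102: acc |= 102<<7 -> acc=13060 shift=14
  byte[4]=0x1C cont=0 payload=0x1C=28: acc |= 28<<14 -> acc=471812 shift=21 [end]
Varint 2: bytes[2:5] = 84 E6 1C -> value 471812 (3 byte(s))
  byte[5]=0x94 cont=1 payload=0x14=20: acc |= 20<<0 -> acc=20 shift=7
  byte[6]=0xB5 cont=1 payload=0x35=53: acc |= 53<<7 -> acc=6804 shift=14
  byte[7]=0xF3 cont=1 payload=0x73=115: acc |= 115<<14 -> acc=1890964 shift=21
  byte[8]=0x1B cont=0 payload=0x1B=27: acc |= 27<<21 -> acc=58514068 shift=28 [end]
Varint 3: bytes[5:9] = 94 B5 F3 1B -> value 58514068 (4 byte(s))
  byte[9]=0x23 cont=0 payload=0x23=35: acc |= 35<<0 -> acc=35 shift=7 [end]
Varint 4: bytes[9:10] = 23 -> value 35 (1 byte(s))
  byte[10]=0xC7 cont=1 payload=0x47=71: acc |= 71<<0 -> acc=71 shift=7
  byte[11]=0x4D cont=0 payload=0x4D=77: acc |= 77<<7 -> acc=9927 shift=14 [end]
Varint 5: bytes[10:12] = C7 4D -> value 9927 (2 byte(s))

Answer: 10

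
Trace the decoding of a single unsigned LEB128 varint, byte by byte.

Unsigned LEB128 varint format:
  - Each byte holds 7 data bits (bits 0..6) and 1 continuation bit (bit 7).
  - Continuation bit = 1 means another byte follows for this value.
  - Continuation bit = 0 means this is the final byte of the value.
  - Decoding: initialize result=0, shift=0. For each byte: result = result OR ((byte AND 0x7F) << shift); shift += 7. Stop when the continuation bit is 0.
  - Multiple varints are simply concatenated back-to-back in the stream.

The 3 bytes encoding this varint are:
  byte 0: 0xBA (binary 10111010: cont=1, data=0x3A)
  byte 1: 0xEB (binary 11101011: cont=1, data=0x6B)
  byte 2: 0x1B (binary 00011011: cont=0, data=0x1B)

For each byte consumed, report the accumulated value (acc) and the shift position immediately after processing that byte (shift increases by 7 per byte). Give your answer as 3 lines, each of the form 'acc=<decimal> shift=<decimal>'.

byte 0=0xBA: payload=0x3A=58, contrib = 58<<0 = 58; acc -> 58, shift -> 7
byte 1=0xEB: payload=0x6B=107, contrib = 107<<7 = 13696; acc -> 13754, shift -> 14
byte 2=0x1B: payload=0x1B=27, contrib = 27<<14 = 442368; acc -> 456122, shift -> 21

Answer: acc=58 shift=7
acc=13754 shift=14
acc=456122 shift=21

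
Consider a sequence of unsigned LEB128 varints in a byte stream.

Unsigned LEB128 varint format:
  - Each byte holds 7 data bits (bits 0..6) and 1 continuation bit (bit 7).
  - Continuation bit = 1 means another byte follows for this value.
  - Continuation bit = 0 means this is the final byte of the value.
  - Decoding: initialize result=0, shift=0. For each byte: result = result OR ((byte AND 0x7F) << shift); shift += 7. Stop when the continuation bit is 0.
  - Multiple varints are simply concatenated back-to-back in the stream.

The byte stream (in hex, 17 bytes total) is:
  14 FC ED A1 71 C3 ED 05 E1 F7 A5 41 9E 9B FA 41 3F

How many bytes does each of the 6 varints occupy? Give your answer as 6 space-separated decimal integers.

  byte[0]=0x14 cont=0 payload=0x14=20: acc |= 20<<0 -> acc=20 shift=7 [end]
Varint 1: bytes[0:1] = 14 -> value 20 (1 byte(s))
  byte[1]=0xFC cont=1 payload=0x7C=124: acc |= 124<<0 -> acc=124 shift=7
  byte[2]=0xED cont=1 payload=0x6D=109: acc |= 109<<7 -> acc=14076 shift=14
  byte[3]=0xA1 cont=1 payload=0x21=33: acc |= 33<<14 -> acc=554748 shift=21
  byte[4]=0x71 cont=0 payload=0x71=113: acc |= 113<<21 -> acc=237532924 shift=28 [end]
Varint 2: bytes[1:5] = FC ED A1 71 -> value 237532924 (4 byte(s))
  byte[5]=0xC3 cont=1 payload=0x43=67: acc |= 67<<0 -> acc=67 shift=7
  byte[6]=0xED cont=1 payload=0x6D=109: acc |= 109<<7 -> acc=14019 shift=14
  byte[7]=0x05 cont=0 payload=0x05=5: acc |= 5<<14 -> acc=95939 shift=21 [end]
Varint 3: bytes[5:8] = C3 ED 05 -> value 95939 (3 byte(s))
  byte[8]=0xE1 cont=1 payload=0x61=97: acc |= 97<<0 -> acc=97 shift=7
  byte[9]=0xF7 cont=1 payload=0x77=119: acc |= 119<<7 -> acc=15329 shift=14
  byte[10]=0xA5 cont=1 payload=0x25=37: acc |= 37<<14 -> acc=621537 shift=21
  byte[11]=0x41 cont=0 payload=0x41=65: acc |= 65<<21 -> acc=136936417 shift=28 [end]
Varint 4: bytes[8:12] = E1 F7 A5 41 -> value 136936417 (4 byte(s))
  byte[12]=0x9E cont=1 payload=0x1E=30: acc |= 30<<0 -> acc=30 shift=7
  byte[13]=0x9B cont=1 payload=0x1B=27: acc |= 27<<7 -> acc=3486 shift=14
  byte[14]=0xFA cont=1 payload=0x7A=122: acc |= 122<<14 -> acc=2002334 shift=21
  byte[15]=0x41 cont=0 payload=0x41=65: acc |= 65<<21 -> acc=138317214 shift=28 [end]
Varint 5: bytes[12:16] = 9E 9B FA 41 -> value 138317214 (4 byte(s))
  byte[16]=0x3F cont=0 payload=0x3F=63: acc |= 63<<0 -> acc=63 shift=7 [end]
Varint 6: bytes[16:17] = 3F -> value 63 (1 byte(s))

Answer: 1 4 3 4 4 1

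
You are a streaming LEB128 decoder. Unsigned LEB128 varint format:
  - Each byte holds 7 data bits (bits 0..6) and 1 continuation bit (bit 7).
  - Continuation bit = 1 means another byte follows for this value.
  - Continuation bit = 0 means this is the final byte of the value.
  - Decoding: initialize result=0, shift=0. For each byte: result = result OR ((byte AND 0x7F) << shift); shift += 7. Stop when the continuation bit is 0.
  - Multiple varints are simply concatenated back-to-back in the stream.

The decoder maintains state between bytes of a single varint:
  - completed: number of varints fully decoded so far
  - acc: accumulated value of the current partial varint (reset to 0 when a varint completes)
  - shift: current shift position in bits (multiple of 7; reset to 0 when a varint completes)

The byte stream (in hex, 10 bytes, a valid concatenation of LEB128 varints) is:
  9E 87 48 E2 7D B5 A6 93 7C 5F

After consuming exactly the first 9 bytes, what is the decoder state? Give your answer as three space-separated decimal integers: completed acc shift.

byte[0]=0x9E cont=1 payload=0x1E: acc |= 30<<0 -> completed=0 acc=30 shift=7
byte[1]=0x87 cont=1 payload=0x07: acc |= 7<<7 -> completed=0 acc=926 shift=14
byte[2]=0x48 cont=0 payload=0x48: varint #1 complete (value=1180574); reset -> completed=1 acc=0 shift=0
byte[3]=0xE2 cont=1 payload=0x62: acc |= 98<<0 -> completed=1 acc=98 shift=7
byte[4]=0x7D cont=0 payload=0x7D: varint #2 complete (value=16098); reset -> completed=2 acc=0 shift=0
byte[5]=0xB5 cont=1 payload=0x35: acc |= 53<<0 -> completed=2 acc=53 shift=7
byte[6]=0xA6 cont=1 payload=0x26: acc |= 38<<7 -> completed=2 acc=4917 shift=14
byte[7]=0x93 cont=1 payload=0x13: acc |= 19<<14 -> completed=2 acc=316213 shift=21
byte[8]=0x7C cont=0 payload=0x7C: varint #3 complete (value=260363061); reset -> completed=3 acc=0 shift=0

Answer: 3 0 0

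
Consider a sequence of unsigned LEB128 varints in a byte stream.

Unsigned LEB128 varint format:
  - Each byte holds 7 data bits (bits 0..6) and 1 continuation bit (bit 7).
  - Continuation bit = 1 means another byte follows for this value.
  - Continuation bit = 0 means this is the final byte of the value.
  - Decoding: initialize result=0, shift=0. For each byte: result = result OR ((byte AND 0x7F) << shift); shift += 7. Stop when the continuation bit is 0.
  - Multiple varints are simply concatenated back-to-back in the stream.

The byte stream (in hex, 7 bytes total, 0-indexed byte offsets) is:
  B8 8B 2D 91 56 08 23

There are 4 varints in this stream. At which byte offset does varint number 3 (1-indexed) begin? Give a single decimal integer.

Answer: 5

Derivation:
  byte[0]=0xB8 cont=1 payload=0x38=56: acc |= 56<<0 -> acc=56 shift=7
  byte[1]=0x8B cont=1 payload=0x0B=11: acc |= 11<<7 -> acc=1464 shift=14
  byte[2]=0x2D cont=0 payload=0x2D=45: acc |= 45<<14 -> acc=738744 shift=21 [end]
Varint 1: bytes[0:3] = B8 8B 2D -> value 738744 (3 byte(s))
  byte[3]=0x91 cont=1 payload=0x11=17: acc |= 17<<0 -> acc=17 shift=7
  byte[4]=0x56 cont=0 payload=0x56=86: acc |= 86<<7 -> acc=11025 shift=14 [end]
Varint 2: bytes[3:5] = 91 56 -> value 11025 (2 byte(s))
  byte[5]=0x08 cont=0 payload=0x08=8: acc |= 8<<0 -> acc=8 shift=7 [end]
Varint 3: bytes[5:6] = 08 -> value 8 (1 byte(s))
  byte[6]=0x23 cont=0 payload=0x23=35: acc |= 35<<0 -> acc=35 shift=7 [end]
Varint 4: bytes[6:7] = 23 -> value 35 (1 byte(s))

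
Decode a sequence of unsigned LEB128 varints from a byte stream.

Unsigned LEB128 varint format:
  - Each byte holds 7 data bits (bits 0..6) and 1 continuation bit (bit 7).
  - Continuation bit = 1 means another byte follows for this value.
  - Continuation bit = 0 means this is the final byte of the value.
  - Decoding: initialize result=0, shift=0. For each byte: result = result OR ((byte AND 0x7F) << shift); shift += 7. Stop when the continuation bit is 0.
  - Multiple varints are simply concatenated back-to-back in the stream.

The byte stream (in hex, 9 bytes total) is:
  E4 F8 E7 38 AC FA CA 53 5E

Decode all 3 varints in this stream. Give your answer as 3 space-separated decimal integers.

  byte[0]=0xE4 cont=1 payload=0x64=100: acc |= 100<<0 -> acc=100 shift=7
  byte[1]=0xF8 cont=1 payload=0x78=120: acc |= 120<<7 -> acc=15460 shift=14
  byte[2]=0xE7 cont=1 payload=0x67=103: acc |= 103<<14 -> acc=1703012 shift=21
  byte[3]=0x38 cont=0 payload=0x38=56: acc |= 56<<21 -> acc=119143524 shift=28 [end]
Varint 1: bytes[0:4] = E4 F8 E7 38 -> value 119143524 (4 byte(s))
  byte[4]=0xAC cont=1 payload=0x2C=44: acc |= 44<<0 -> acc=44 shift=7
  byte[5]=0xFA cont=1 payload=0x7A=122: acc |= 122<<7 -> acc=15660 shift=14
  byte[6]=0xCA cont=1 payload=0x4A=74: acc |= 74<<14 -> acc=1228076 shift=21
  byte[7]=0x53 cont=0 payload=0x53=83: acc |= 83<<21 -> acc=175291692 shift=28 [end]
Varint 2: bytes[4:8] = AC FA CA 53 -> value 175291692 (4 byte(s))
  byte[8]=0x5E cont=0 payload=0x5E=94: acc |= 94<<0 -> acc=94 shift=7 [end]
Varint 3: bytes[8:9] = 5E -> value 94 (1 byte(s))

Answer: 119143524 175291692 94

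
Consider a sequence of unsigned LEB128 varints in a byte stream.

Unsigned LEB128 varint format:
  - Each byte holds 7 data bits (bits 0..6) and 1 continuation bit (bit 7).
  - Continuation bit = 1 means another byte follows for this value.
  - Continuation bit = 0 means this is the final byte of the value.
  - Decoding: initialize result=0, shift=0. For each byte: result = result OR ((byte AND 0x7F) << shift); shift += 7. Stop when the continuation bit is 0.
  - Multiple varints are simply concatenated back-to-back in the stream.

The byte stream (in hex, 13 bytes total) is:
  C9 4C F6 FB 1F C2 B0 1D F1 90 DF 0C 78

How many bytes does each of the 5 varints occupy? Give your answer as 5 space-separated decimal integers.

  byte[0]=0xC9 cont=1 payload=0x49=73: acc |= 73<<0 -> acc=73 shift=7
  byte[1]=0x4C cont=0 payload=0x4C=76: acc |= 76<<7 -> acc=9801 shift=14 [end]
Varint 1: bytes[0:2] = C9 4C -> value 9801 (2 byte(s))
  byte[2]=0xF6 cont=1 payload=0x76=118: acc |= 118<<0 -> acc=118 shift=7
  byte[3]=0xFB cont=1 payload=0x7B=123: acc |= 123<<7 -> acc=15862 shift=14
  byte[4]=0x1F cont=0 payload=0x1F=31: acc |= 31<<14 -> acc=523766 shift=21 [end]
Varint 2: bytes[2:5] = F6 FB 1F -> value 523766 (3 byte(s))
  byte[5]=0xC2 cont=1 payload=0x42=66: acc |= 66<<0 -> acc=66 shift=7
  byte[6]=0xB0 cont=1 payload=0x30=48: acc |= 48<<7 -> acc=6210 shift=14
  byte[7]=0x1D cont=0 payload=0x1D=29: acc |= 29<<14 -> acc=481346 shift=21 [end]
Varint 3: bytes[5:8] = C2 B0 1D -> value 481346 (3 byte(s))
  byte[8]=0xF1 cont=1 payload=0x71=113: acc |= 113<<0 -> acc=113 shift=7
  byte[9]=0x90 cont=1 payload=0x10=16: acc |= 16<<7 -> acc=2161 shift=14
  byte[10]=0xDF cont=1 payload=0x5F=95: acc |= 95<<14 -> acc=1558641 shift=21
  byte[11]=0x0C cont=0 payload=0x0C=12: acc |= 12<<21 -> acc=26724465 shift=28 [end]
Varint 4: bytes[8:12] = F1 90 DF 0C -> value 26724465 (4 byte(s))
  byte[12]=0x78 cont=0 payload=0x78=120: acc |= 120<<0 -> acc=120 shift=7 [end]
Varint 5: bytes[12:13] = 78 -> value 120 (1 byte(s))

Answer: 2 3 3 4 1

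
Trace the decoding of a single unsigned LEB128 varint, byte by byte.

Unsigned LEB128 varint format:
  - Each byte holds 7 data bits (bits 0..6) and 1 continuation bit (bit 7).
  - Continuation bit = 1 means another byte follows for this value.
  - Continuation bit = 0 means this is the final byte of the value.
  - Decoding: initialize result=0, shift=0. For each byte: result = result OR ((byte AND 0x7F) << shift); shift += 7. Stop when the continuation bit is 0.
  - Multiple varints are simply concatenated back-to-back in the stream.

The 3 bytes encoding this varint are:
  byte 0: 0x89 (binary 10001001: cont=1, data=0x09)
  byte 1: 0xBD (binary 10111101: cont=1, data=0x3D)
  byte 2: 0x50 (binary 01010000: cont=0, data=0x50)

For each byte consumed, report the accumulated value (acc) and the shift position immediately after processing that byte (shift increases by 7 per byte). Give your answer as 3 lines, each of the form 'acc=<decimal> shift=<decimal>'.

byte 0=0x89: payload=0x09=9, contrib = 9<<0 = 9; acc -> 9, shift -> 7
byte 1=0xBD: payload=0x3D=61, contrib = 61<<7 = 7808; acc -> 7817, shift -> 14
byte 2=0x50: payload=0x50=80, contrib = 80<<14 = 1310720; acc -> 1318537, shift -> 21

Answer: acc=9 shift=7
acc=7817 shift=14
acc=1318537 shift=21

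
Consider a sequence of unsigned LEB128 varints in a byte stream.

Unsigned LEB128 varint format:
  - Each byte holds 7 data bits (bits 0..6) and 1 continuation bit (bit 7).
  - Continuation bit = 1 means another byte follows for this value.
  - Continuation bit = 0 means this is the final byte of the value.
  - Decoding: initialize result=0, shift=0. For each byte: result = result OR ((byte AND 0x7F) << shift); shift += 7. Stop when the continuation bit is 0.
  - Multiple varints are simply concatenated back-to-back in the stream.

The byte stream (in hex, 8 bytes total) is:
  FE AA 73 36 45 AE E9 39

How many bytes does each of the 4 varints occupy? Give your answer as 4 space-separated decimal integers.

  byte[0]=0xFE cont=1 payload=0x7E=126: acc |= 126<<0 -> acc=126 shift=7
  byte[1]=0xAA cont=1 payload=0x2A=42: acc |= 42<<7 -> acc=5502 shift=14
  byte[2]=0x73 cont=0 payload=0x73=115: acc |= 115<<14 -> acc=1889662 shift=21 [end]
Varint 1: bytes[0:3] = FE AA 73 -> value 1889662 (3 byte(s))
  byte[3]=0x36 cont=0 payload=0x36=54: acc |= 54<<0 -> acc=54 shift=7 [end]
Varint 2: bytes[3:4] = 36 -> value 54 (1 byte(s))
  byte[4]=0x45 cont=0 payload=0x45=69: acc |= 69<<0 -> acc=69 shift=7 [end]
Varint 3: bytes[4:5] = 45 -> value 69 (1 byte(s))
  byte[5]=0xAE cont=1 payload=0x2E=46: acc |= 46<<0 -> acc=46 shift=7
  byte[6]=0xE9 cont=1 payload=0x69=105: acc |= 105<<7 -> acc=13486 shift=14
  byte[7]=0x39 cont=0 payload=0x39=57: acc |= 57<<14 -> acc=947374 shift=21 [end]
Varint 4: bytes[5:8] = AE E9 39 -> value 947374 (3 byte(s))

Answer: 3 1 1 3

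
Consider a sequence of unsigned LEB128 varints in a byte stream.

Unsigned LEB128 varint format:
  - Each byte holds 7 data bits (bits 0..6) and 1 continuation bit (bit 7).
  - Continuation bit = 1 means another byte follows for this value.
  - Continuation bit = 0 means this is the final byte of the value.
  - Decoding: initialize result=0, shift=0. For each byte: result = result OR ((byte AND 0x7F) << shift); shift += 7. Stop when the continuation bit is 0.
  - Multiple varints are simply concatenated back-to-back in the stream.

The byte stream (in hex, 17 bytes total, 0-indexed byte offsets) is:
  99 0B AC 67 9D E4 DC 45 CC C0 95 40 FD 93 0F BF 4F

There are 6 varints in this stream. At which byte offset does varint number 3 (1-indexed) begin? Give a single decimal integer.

Answer: 4

Derivation:
  byte[0]=0x99 cont=1 payload=0x19=25: acc |= 25<<0 -> acc=25 shift=7
  byte[1]=0x0B cont=0 payload=0x0B=11: acc |= 11<<7 -> acc=1433 shift=14 [end]
Varint 1: bytes[0:2] = 99 0B -> value 1433 (2 byte(s))
  byte[2]=0xAC cont=1 payload=0x2C=44: acc |= 44<<0 -> acc=44 shift=7
  byte[3]=0x67 cont=0 payload=0x67=103: acc |= 103<<7 -> acc=13228 shift=14 [end]
Varint 2: bytes[2:4] = AC 67 -> value 13228 (2 byte(s))
  byte[4]=0x9D cont=1 payload=0x1D=29: acc |= 29<<0 -> acc=29 shift=7
  byte[5]=0xE4 cont=1 payload=0x64=100: acc |= 100<<7 -> acc=12829 shift=14
  byte[6]=0xDC cont=1 payload=0x5C=92: acc |= 92<<14 -> acc=1520157 shift=21
  byte[7]=0x45 cont=0 payload=0x45=69: acc |= 69<<21 -> acc=146223645 shift=28 [end]
Varint 3: bytes[4:8] = 9D E4 DC 45 -> value 146223645 (4 byte(s))
  byte[8]=0xCC cont=1 payload=0x4C=76: acc |= 76<<0 -> acc=76 shift=7
  byte[9]=0xC0 cont=1 payload=0x40=64: acc |= 64<<7 -> acc=8268 shift=14
  byte[10]=0x95 cont=1 payload=0x15=21: acc |= 21<<14 -> acc=352332 shift=21
  byte[11]=0x40 cont=0 payload=0x40=64: acc |= 64<<21 -> acc=134570060 shift=28 [end]
Varint 4: bytes[8:12] = CC C0 95 40 -> value 134570060 (4 byte(s))
  byte[12]=0xFD cont=1 payload=0x7D=125: acc |= 125<<0 -> acc=125 shift=7
  byte[13]=0x93 cont=1 payload=0x13=19: acc |= 19<<7 -> acc=2557 shift=14
  byte[14]=0x0F cont=0 payload=0x0F=15: acc |= 15<<14 -> acc=248317 shift=21 [end]
Varint 5: bytes[12:15] = FD 93 0F -> value 248317 (3 byte(s))
  byte[15]=0xBF cont=1 payload=0x3F=63: acc |= 63<<0 -> acc=63 shift=7
  byte[16]=0x4F cont=0 payload=0x4F=79: acc |= 79<<7 -> acc=10175 shift=14 [end]
Varint 6: bytes[15:17] = BF 4F -> value 10175 (2 byte(s))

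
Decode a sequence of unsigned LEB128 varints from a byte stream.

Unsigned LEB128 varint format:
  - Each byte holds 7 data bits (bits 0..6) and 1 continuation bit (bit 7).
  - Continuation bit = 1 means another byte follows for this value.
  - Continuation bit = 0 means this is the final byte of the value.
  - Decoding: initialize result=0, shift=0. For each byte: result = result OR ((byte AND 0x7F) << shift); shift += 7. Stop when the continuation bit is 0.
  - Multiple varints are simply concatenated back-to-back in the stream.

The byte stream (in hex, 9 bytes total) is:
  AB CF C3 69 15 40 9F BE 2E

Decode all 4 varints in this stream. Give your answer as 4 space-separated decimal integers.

Answer: 221308843 21 64 761631

Derivation:
  byte[0]=0xAB cont=1 payload=0x2B=43: acc |= 43<<0 -> acc=43 shift=7
  byte[1]=0xCF cont=1 payload=0x4F=79: acc |= 79<<7 -> acc=10155 shift=14
  byte[2]=0xC3 cont=1 payload=0x43=67: acc |= 67<<14 -> acc=1107883 shift=21
  byte[3]=0x69 cont=0 payload=0x69=105: acc |= 105<<21 -> acc=221308843 shift=28 [end]
Varint 1: bytes[0:4] = AB CF C3 69 -> value 221308843 (4 byte(s))
  byte[4]=0x15 cont=0 payload=0x15=21: acc |= 21<<0 -> acc=21 shift=7 [end]
Varint 2: bytes[4:5] = 15 -> value 21 (1 byte(s))
  byte[5]=0x40 cont=0 payload=0x40=64: acc |= 64<<0 -> acc=64 shift=7 [end]
Varint 3: bytes[5:6] = 40 -> value 64 (1 byte(s))
  byte[6]=0x9F cont=1 payload=0x1F=31: acc |= 31<<0 -> acc=31 shift=7
  byte[7]=0xBE cont=1 payload=0x3E=62: acc |= 62<<7 -> acc=7967 shift=14
  byte[8]=0x2E cont=0 payload=0x2E=46: acc |= 46<<14 -> acc=761631 shift=21 [end]
Varint 4: bytes[6:9] = 9F BE 2E -> value 761631 (3 byte(s))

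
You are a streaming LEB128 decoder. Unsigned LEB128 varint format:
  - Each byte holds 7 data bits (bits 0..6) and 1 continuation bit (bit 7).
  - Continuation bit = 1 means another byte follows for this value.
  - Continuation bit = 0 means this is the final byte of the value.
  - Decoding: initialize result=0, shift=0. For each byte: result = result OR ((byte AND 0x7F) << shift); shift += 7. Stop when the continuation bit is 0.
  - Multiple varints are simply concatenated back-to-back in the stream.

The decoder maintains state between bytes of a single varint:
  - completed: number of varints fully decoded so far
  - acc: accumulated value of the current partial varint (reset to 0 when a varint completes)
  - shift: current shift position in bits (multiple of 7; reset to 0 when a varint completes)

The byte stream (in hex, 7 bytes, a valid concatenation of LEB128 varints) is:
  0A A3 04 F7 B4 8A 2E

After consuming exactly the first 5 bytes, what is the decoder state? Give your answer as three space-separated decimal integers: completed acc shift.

Answer: 2 6775 14

Derivation:
byte[0]=0x0A cont=0 payload=0x0A: varint #1 complete (value=10); reset -> completed=1 acc=0 shift=0
byte[1]=0xA3 cont=1 payload=0x23: acc |= 35<<0 -> completed=1 acc=35 shift=7
byte[2]=0x04 cont=0 payload=0x04: varint #2 complete (value=547); reset -> completed=2 acc=0 shift=0
byte[3]=0xF7 cont=1 payload=0x77: acc |= 119<<0 -> completed=2 acc=119 shift=7
byte[4]=0xB4 cont=1 payload=0x34: acc |= 52<<7 -> completed=2 acc=6775 shift=14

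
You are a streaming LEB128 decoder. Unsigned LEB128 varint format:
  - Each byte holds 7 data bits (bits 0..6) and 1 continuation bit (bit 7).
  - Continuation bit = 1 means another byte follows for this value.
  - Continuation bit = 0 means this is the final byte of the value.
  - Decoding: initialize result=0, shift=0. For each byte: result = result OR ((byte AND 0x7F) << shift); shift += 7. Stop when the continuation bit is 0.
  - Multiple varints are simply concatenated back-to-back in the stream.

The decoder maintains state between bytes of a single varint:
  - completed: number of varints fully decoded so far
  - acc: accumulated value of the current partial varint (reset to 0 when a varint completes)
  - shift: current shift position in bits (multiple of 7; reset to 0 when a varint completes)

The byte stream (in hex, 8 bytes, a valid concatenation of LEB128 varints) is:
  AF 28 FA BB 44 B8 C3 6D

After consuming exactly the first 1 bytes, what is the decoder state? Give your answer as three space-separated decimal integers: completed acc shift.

Answer: 0 47 7

Derivation:
byte[0]=0xAF cont=1 payload=0x2F: acc |= 47<<0 -> completed=0 acc=47 shift=7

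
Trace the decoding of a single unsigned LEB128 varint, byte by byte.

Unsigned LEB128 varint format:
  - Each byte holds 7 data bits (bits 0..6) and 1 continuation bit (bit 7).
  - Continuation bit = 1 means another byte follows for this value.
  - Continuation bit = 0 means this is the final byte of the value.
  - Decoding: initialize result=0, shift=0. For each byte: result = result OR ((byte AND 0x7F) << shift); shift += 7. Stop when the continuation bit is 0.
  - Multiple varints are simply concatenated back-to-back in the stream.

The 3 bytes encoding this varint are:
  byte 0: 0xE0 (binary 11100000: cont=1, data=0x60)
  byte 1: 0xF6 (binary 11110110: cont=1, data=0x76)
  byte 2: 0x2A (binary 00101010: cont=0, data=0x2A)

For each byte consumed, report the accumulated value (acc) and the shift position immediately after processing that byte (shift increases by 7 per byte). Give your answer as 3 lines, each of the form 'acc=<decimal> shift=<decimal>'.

byte 0=0xE0: payload=0x60=96, contrib = 96<<0 = 96; acc -> 96, shift -> 7
byte 1=0xF6: payload=0x76=118, contrib = 118<<7 = 15104; acc -> 15200, shift -> 14
byte 2=0x2A: payload=0x2A=42, contrib = 42<<14 = 688128; acc -> 703328, shift -> 21

Answer: acc=96 shift=7
acc=15200 shift=14
acc=703328 shift=21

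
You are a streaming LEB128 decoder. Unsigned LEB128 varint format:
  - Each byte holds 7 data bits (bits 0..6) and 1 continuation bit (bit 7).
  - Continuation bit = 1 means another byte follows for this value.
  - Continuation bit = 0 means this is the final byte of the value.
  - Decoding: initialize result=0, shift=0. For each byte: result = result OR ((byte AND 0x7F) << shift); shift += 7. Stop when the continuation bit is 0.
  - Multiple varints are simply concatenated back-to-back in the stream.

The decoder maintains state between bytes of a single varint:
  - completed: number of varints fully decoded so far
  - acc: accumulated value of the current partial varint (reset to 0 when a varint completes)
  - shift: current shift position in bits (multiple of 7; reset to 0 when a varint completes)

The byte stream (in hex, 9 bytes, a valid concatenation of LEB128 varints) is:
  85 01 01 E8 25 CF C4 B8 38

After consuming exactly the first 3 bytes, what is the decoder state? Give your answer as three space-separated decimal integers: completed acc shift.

byte[0]=0x85 cont=1 payload=0x05: acc |= 5<<0 -> completed=0 acc=5 shift=7
byte[1]=0x01 cont=0 payload=0x01: varint #1 complete (value=133); reset -> completed=1 acc=0 shift=0
byte[2]=0x01 cont=0 payload=0x01: varint #2 complete (value=1); reset -> completed=2 acc=0 shift=0

Answer: 2 0 0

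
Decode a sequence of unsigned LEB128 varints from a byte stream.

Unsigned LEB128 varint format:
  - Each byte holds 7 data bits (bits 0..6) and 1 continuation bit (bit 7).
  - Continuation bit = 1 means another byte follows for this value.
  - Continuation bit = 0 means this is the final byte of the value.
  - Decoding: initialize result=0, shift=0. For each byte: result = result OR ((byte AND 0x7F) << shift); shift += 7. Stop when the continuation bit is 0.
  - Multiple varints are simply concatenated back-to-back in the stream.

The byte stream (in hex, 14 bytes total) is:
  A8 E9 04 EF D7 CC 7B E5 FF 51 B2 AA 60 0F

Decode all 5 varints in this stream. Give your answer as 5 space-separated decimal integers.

  byte[0]=0xA8 cont=1 payload=0x28=40: acc |= 40<<0 -> acc=40 shift=7
  byte[1]=0xE9 cont=1 payload=0x69=105: acc |= 105<<7 -> acc=13480 shift=14
  byte[2]=0x04 cont=0 payload=0x04=4: acc |= 4<<14 -> acc=79016 shift=21 [end]
Varint 1: bytes[0:3] = A8 E9 04 -> value 79016 (3 byte(s))
  byte[3]=0xEF cont=1 payload=0x6F=111: acc |= 111<<0 -> acc=111 shift=7
  byte[4]=0xD7 cont=1 payload=0x57=87: acc |= 87<<7 -> acc=11247 shift=14
  byte[5]=0xCC cont=1 payload=0x4C=76: acc |= 76<<14 -> acc=1256431 shift=21
  byte[6]=0x7B cont=0 payload=0x7B=123: acc |= 123<<21 -> acc=259206127 shift=28 [end]
Varint 2: bytes[3:7] = EF D7 CC 7B -> value 259206127 (4 byte(s))
  byte[7]=0xE5 cont=1 payload=0x65=101: acc |= 101<<0 -> acc=101 shift=7
  byte[8]=0xFF cont=1 payload=0x7F=127: acc |= 127<<7 -> acc=16357 shift=14
  byte[9]=0x51 cont=0 payload=0x51=81: acc |= 81<<14 -> acc=1343461 shift=21 [end]
Varint 3: bytes[7:10] = E5 FF 51 -> value 1343461 (3 byte(s))
  byte[10]=0xB2 cont=1 payload=0x32=50: acc |= 50<<0 -> acc=50 shift=7
  byte[11]=0xAA cont=1 payload=0x2A=42: acc |= 42<<7 -> acc=5426 shift=14
  byte[12]=0x60 cont=0 payload=0x60=96: acc |= 96<<14 -> acc=1578290 shift=21 [end]
Varint 4: bytes[10:13] = B2 AA 60 -> value 1578290 (3 byte(s))
  byte[13]=0x0F cont=0 payload=0x0F=15: acc |= 15<<0 -> acc=15 shift=7 [end]
Varint 5: bytes[13:14] = 0F -> value 15 (1 byte(s))

Answer: 79016 259206127 1343461 1578290 15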